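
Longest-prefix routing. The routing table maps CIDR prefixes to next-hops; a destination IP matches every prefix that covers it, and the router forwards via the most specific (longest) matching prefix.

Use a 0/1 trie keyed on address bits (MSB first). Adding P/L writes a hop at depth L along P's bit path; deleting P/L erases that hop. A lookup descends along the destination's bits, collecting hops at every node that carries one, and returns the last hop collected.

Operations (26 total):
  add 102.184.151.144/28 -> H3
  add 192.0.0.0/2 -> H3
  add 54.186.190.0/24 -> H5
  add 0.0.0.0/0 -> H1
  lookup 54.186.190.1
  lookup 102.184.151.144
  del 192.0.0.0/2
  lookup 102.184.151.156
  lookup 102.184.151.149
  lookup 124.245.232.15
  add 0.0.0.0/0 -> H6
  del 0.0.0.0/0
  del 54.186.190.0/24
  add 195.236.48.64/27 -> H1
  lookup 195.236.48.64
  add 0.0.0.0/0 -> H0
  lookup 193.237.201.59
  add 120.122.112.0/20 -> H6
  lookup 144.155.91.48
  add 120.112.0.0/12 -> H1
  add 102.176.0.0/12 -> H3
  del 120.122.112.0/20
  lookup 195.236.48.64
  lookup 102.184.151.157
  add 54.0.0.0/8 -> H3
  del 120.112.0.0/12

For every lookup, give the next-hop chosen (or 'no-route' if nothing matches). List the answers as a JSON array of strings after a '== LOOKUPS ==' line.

Trace:
  + 102.184.151.144/28 (H3) depth=28
  + 192.0.0.0/2 (H3) depth=2
  + 54.186.190.0/24 (H5) depth=24
  + 0.0.0.0/0 (H1) depth=0
  lookup 54.186.190.1: bits 001101101011101010111110 walk d0:H1→d1:-→d2:-→d3:-→d4:-→d5:-→d6:-→d7:-→d8:-→d9:-→d10:-→d11:-→d12:-→d13:-→d14:-→d15:-→d16:-→d17:-→d18:-→d19:-→d20:-→d21:-→d22:-→d23:-→d24:H5 -> H5
  lookup 102.184.151.144: bits 0110011010111000100101111001 walk d0:H1→d1:-→d2:-→d3:-→d4:-→d5:-→d6:-→d7:-→d8:-→d9:-→d10:-→d11:-→d12:-→d13:-→d14:-→d15:-→d16:-→d17:-→d18:-→d19:-→d20:-→d21:-→d22:-→d23:-→d24:-→d25:-→d26:-→d27:-→d28:H3 -> H3
  - 192.0.0.0/2 clear@2
  lookup 102.184.151.156: bits 0110011010111000100101111001 walk d0:H1→d1:-→d2:-→d3:-→d4:-→d5:-→d6:-→d7:-→d8:-→d9:-→d10:-→d11:-→d12:-→d13:-→d14:-→d15:-→d16:-→d17:-→d18:-→d19:-→d20:-→d21:-→d22:-→d23:-→d24:-→d25:-→d26:-→d27:-→d28:H3 -> H3
  lookup 102.184.151.149: bits 0110011010111000100101111001 walk d0:H1→d1:-→d2:-→d3:-→d4:-→d5:-→d6:-→d7:-→d8:-→d9:-→d10:-→d11:-→d12:-→d13:-→d14:-→d15:-→d16:-→d17:-→d18:-→d19:-→d20:-→d21:-→d22:-→d23:-→d24:-→d25:-→d26:-→d27:-→d28:H3 -> H3
  lookup 124.245.232.15: bits 011 walk d0:H1→d1:-→d2:-→d3:- -> H1
  + 0.0.0.0/0 (H6) depth=0
  - 0.0.0.0/0 clear@0
  - 54.186.190.0/24 clear@24
  + 195.236.48.64/27 (H1) depth=27
  lookup 195.236.48.64: bits 110000111110110000110000010 walk d0:-→d1:-→d2:-→d3:-→d4:-→d5:-→d6:-→d7:-→d8:-→d9:-→d10:-→d11:-→d12:-→d13:-→d14:-→d15:-→d16:-→d17:-→d18:-→d19:-→d20:-→d21:-→d22:-→d23:-→d24:-→d25:-→d26:-→d27:H1 -> H1
  + 0.0.0.0/0 (H0) depth=0
  lookup 193.237.201.59: bits 110000 walk d0:H0→d1:-→d2:-→d3:-→d4:-→d5:-→d6:- -> H0
  + 120.122.112.0/20 (H6) depth=20
  lookup 144.155.91.48: bits 1 walk d0:H0→d1:- -> H0
  + 120.112.0.0/12 (H1) depth=12
  + 102.176.0.0/12 (H3) depth=12
  - 120.122.112.0/20 clear@20
  lookup 195.236.48.64: bits 110000111110110000110000010 walk d0:H0→d1:-→d2:-→d3:-→d4:-→d5:-→d6:-→d7:-→d8:-→d9:-→d10:-→d11:-→d12:-→d13:-→d14:-→d15:-→d16:-→d17:-→d18:-→d19:-→d20:-→d21:-→d22:-→d23:-→d24:-→d25:-→d26:-→d27:H1 -> H1
  lookup 102.184.151.157: bits 0110011010111000100101111001 walk d0:H0→d1:-→d2:-→d3:-→d4:-→d5:-→d6:-→d7:-→d8:-→d9:-→d10:-→d11:-→d12:H3→d13:-→d14:-→d15:-→d16:-→d17:-→d18:-→d19:-→d20:-→d21:-→d22:-→d23:-→d24:-→d25:-→d26:-→d27:-→d28:H3 -> H3
  + 54.0.0.0/8 (H3) depth=8
  - 120.112.0.0/12 clear@12

== LOOKUPS ==
["H5","H3","H3","H3","H1","H1","H0","H0","H1","H3"]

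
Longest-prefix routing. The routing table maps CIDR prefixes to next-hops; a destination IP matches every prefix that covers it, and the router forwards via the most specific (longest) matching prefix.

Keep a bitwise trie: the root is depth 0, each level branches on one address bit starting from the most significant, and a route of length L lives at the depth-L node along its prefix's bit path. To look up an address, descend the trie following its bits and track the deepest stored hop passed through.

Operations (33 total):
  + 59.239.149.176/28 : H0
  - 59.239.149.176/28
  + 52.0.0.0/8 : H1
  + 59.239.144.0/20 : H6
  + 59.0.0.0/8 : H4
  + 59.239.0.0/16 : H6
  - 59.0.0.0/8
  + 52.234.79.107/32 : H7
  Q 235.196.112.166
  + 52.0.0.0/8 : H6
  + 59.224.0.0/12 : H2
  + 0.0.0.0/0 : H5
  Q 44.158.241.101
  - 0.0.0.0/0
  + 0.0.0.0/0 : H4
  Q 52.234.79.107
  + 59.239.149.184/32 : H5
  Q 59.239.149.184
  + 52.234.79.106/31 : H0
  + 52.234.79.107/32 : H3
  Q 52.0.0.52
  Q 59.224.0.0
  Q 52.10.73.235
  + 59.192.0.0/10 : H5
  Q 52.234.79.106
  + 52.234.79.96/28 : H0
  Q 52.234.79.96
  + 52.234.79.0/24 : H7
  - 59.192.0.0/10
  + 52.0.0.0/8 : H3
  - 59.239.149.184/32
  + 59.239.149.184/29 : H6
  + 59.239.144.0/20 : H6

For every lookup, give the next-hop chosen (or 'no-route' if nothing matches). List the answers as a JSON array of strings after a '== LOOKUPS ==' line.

Process each operation:
  + 59.239.149.176/28 (H0) depth=28
  - 59.239.149.176/28 clear@28
  + 52.0.0.0/8 (H1) depth=8
  + 59.239.144.0/20 (H6) depth=20
  + 59.0.0.0/8 (H4) depth=8
  + 59.239.0.0/16 (H6) depth=16
  - 59.0.0.0/8 clear@8
  + 52.234.79.107/32 (H7) depth=32
  Q 235.196.112.166: descend ε ; hops seen [∅] ; pick no-route
  + 52.0.0.0/8 (H6) depth=8
  + 59.224.0.0/12 (H2) depth=12
  + 0.0.0.0/0 (H5) depth=0
  Q 44.158.241.101: descend 001 ; hops seen [H5] ; pick H5
  - 0.0.0.0/0 clear@0
  + 0.0.0.0/0 (H4) depth=0
  Q 52.234.79.107: descend 00110100111010100100111101101011 ; hops seen [H4,H6,H7] ; pick H7
  + 59.239.149.184/32 (H5) depth=32
  Q 59.239.149.184: descend 00111011111011111001010110111000 ; hops seen [H4,H2,H6,H6,H5] ; pick H5
  + 52.234.79.106/31 (H0) depth=31
  + 52.234.79.107/32 (H3) depth=32
  Q 52.0.0.52: descend 00110100 ; hops seen [H4,H6] ; pick H6
  Q 59.224.0.0: descend 001110111110 ; hops seen [H4,H2] ; pick H2
  Q 52.10.73.235: descend 00110100 ; hops seen [H4,H6] ; pick H6
  + 59.192.0.0/10 (H5) depth=10
  Q 52.234.79.106: descend 0011010011101010010011110110101 ; hops seen [H4,H6,H0] ; pick H0
  + 52.234.79.96/28 (H0) depth=28
  Q 52.234.79.96: descend 0011010011101010010011110110 ; hops seen [H4,H6,H0] ; pick H0
  + 52.234.79.0/24 (H7) depth=24
  - 59.192.0.0/10 clear@10
  + 52.0.0.0/8 (H3) depth=8
  - 59.239.149.184/32 clear@32
  + 59.239.149.184/29 (H6) depth=29
  + 59.239.144.0/20 (H6) depth=20

== LOOKUPS ==
["no-route","H5","H7","H5","H6","H2","H6","H0","H0"]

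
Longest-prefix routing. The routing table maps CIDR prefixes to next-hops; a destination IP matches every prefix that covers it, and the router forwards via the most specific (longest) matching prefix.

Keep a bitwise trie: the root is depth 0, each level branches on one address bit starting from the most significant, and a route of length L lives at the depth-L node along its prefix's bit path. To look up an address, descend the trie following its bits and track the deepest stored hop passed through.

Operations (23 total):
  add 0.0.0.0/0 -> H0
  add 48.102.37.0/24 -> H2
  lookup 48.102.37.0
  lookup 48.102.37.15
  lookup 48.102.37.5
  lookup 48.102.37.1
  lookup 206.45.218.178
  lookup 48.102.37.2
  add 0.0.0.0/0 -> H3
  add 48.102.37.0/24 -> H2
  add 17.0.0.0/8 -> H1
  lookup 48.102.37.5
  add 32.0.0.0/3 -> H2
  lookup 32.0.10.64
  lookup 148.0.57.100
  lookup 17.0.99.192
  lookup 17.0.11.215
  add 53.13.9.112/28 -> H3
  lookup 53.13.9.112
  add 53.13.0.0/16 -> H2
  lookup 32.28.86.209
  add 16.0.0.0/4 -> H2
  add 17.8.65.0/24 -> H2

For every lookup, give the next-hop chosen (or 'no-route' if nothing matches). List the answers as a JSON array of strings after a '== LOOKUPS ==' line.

Process each operation:
  add 0.0.0.0/0 -> H0 at depth 0
  add 48.102.37.0/24 -> H2 at depth 24
  Q 48.102.37.0: descend 001100000110011000100101 ; hops seen [H0,H2] ; pick H2
  Q 48.102.37.15: descend 001100000110011000100101 ; hops seen [H0,H2] ; pick H2
  Q 48.102.37.5: descend 001100000110011000100101 ; hops seen [H0,H2] ; pick H2
  Q 48.102.37.1: descend 001100000110011000100101 ; hops seen [H0,H2] ; pick H2
  Q 206.45.218.178: descend ε ; hops seen [H0] ; pick H0
  Q 48.102.37.2: descend 001100000110011000100101 ; hops seen [H0,H2] ; pick H2
  add 0.0.0.0/0 -> H3 at depth 0
  add 48.102.37.0/24 -> H2 at depth 24
  add 17.0.0.0/8 -> H1 at depth 8
  Q 48.102.37.5: descend 001100000110011000100101 ; hops seen [H3,H2] ; pick H2
  add 32.0.0.0/3 -> H2 at depth 3
  Q 32.0.10.64: descend 001 ; hops seen [H3,H2] ; pick H2
  Q 148.0.57.100: descend ε ; hops seen [H3] ; pick H3
  Q 17.0.99.192: descend 00010001 ; hops seen [H3,H1] ; pick H1
  Q 17.0.11.215: descend 00010001 ; hops seen [H3,H1] ; pick H1
  add 53.13.9.112/28 -> H3 at depth 28
  Q 53.13.9.112: descend 0011010100001101000010010111 ; hops seen [H3,H2,H3] ; pick H3
  add 53.13.0.0/16 -> H2 at depth 16
  Q 32.28.86.209: descend 001 ; hops seen [H3,H2] ; pick H2
  add 16.0.0.0/4 -> H2 at depth 4
  add 17.8.65.0/24 -> H2 at depth 24

== LOOKUPS ==
["H2","H2","H2","H2","H0","H2","H2","H2","H3","H1","H1","H3","H2"]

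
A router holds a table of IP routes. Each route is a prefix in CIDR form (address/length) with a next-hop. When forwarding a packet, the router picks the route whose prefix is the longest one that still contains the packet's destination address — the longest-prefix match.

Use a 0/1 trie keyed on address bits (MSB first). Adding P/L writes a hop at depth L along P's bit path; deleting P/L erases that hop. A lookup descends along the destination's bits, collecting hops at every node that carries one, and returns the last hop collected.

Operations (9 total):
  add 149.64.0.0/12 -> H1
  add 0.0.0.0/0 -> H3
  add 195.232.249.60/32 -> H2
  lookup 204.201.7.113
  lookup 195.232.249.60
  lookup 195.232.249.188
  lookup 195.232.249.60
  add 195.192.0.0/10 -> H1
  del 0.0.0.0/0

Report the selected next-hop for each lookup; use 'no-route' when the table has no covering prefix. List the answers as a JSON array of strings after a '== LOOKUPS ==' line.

Apply in order:
  + 149.64.0.0/12 (H1) depth=12
  + 0.0.0.0/0 (H3) depth=0
  + 195.232.249.60/32 (H2) depth=32
  lookup 204.201.7.113: bits 1100 walk d0:H3→d1:-→d2:-→d3:-→d4:- -> H3
  lookup 195.232.249.60: bits 11000011111010001111100100111100 walk d0:H3→d1:-→d2:-→d3:-→d4:-→d5:-→d6:-→d7:-→d8:-→d9:-→d10:-→d11:-→d12:-→d13:-→d14:-→d15:-→d16:-→d17:-→d18:-→d19:-→d20:-→d21:-→d22:-→d23:-→d24:-→d25:-→d26:-→d27:-→d28:-→d29:-→d30:-→d31:-→d32:H2 -> H2
  lookup 195.232.249.188: bits 110000111110100011111001 walk d0:H3→d1:-→d2:-→d3:-→d4:-→d5:-→d6:-→d7:-→d8:-→d9:-→d10:-→d11:-→d12:-→d13:-→d14:-→d15:-→d16:-→d17:-→d18:-→d19:-→d20:-→d21:-→d22:-→d23:-→d24:- -> H3
  lookup 195.232.249.60: bits 11000011111010001111100100111100 walk d0:H3→d1:-→d2:-→d3:-→d4:-→d5:-→d6:-→d7:-→d8:-→d9:-→d10:-→d11:-→d12:-→d13:-→d14:-→d15:-→d16:-→d17:-→d18:-→d19:-→d20:-→d21:-→d22:-→d23:-→d24:-→d25:-→d26:-→d27:-→d28:-→d29:-→d30:-→d31:-→d32:H2 -> H2
  + 195.192.0.0/10 (H1) depth=10
  - 0.0.0.0/0 clear@0

== LOOKUPS ==
["H3","H2","H3","H2"]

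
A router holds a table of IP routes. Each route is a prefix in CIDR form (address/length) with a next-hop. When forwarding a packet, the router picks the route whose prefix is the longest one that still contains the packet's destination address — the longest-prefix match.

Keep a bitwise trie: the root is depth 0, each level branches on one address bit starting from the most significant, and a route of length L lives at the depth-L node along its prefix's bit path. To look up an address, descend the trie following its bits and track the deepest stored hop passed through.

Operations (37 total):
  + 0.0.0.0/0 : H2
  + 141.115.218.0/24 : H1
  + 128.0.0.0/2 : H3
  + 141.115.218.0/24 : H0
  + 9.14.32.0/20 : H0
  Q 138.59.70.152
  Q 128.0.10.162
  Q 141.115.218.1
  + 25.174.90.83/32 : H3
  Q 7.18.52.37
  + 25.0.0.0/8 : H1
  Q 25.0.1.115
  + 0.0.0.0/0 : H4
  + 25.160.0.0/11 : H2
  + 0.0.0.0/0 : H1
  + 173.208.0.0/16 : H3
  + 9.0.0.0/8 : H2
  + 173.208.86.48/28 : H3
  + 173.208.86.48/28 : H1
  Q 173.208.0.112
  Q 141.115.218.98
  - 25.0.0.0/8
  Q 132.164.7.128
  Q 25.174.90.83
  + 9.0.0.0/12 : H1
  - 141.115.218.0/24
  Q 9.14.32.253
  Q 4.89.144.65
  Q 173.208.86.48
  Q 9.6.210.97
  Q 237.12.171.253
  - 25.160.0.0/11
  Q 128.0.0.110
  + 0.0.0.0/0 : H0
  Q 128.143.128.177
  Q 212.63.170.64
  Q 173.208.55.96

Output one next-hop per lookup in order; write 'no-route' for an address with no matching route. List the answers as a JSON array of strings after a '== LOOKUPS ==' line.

Process each operation:
  + 0.0.0.0/0 (H2) depth=0
  + 141.115.218.0/24 (H1) depth=24
  + 128.0.0.0/2 (H3) depth=2
  + 141.115.218.0/24 (H0) depth=24
  + 9.14.32.0/20 (H0) depth=20
  ? 138.59.70.152  path d0:H2→d1:-→d2:H3→d3:-→d4:-→d5:-  best=H3
  ? 128.0.10.162  path d0:H2→d1:-→d2:H3→d3:-→d4:-  best=H3
  ? 141.115.218.1  path d0:H2→d1:-→d2:H3→d3:-→d4:-→d5:-→d6:-→d7:-→d8:-→d9:-→d10:-→d11:-→d12:-→d13:-→d14:-→d15:-→d16:-→d17:-→d18:-→d19:-→d20:-→d21:-→d22:-→d23:-→d24:H0  best=H0
  + 25.174.90.83/32 (H3) depth=32
  ? 7.18.52.37  path d0:H2→d1:-→d2:-→d3:-→d4:-  best=H2
  + 25.0.0.0/8 (H1) depth=8
  ? 25.0.1.115  path d0:H2→d1:-→d2:-→d3:-→d4:-→d5:-→d6:-→d7:-→d8:H1  best=H1
  + 0.0.0.0/0 (H4) depth=0
  + 25.160.0.0/11 (H2) depth=11
  + 0.0.0.0/0 (H1) depth=0
  + 173.208.0.0/16 (H3) depth=16
  + 9.0.0.0/8 (H2) depth=8
  + 173.208.86.48/28 (H3) depth=28
  + 173.208.86.48/28 (H1) depth=28
  ? 173.208.0.112  path d0:H1→d1:-→d2:H3→d3:-→d4:-→d5:-→d6:-→d7:-→d8:-→d9:-→d10:-→d11:-→d12:-→d13:-→d14:-→d15:-→d16:H3→d17:-  best=H3
  ? 141.115.218.98  path d0:H1→d1:-→d2:H3→d3:-→d4:-→d5:-→d6:-→d7:-→d8:-→d9:-→d10:-→d11:-→d12:-→d13:-→d14:-→d15:-→d16:-→d17:-→d18:-→d19:-→d20:-→d21:-→d22:-→d23:-→d24:H0  best=H0
  - 25.0.0.0/8 clear@8
  ? 132.164.7.128  path d0:H1→d1:-→d2:H3→d3:-→d4:-  best=H3
  ? 25.174.90.83  path d0:H1→d1:-→d2:-→d3:-→d4:-→d5:-→d6:-→d7:-→d8:-→d9:-→d10:-→d11:H2→d12:-→d13:-→d14:-→d15:-→d16:-→d17:-→d18:-→d19:-→d20:-→d21:-→d22:-→d23:-→d24:-→d25:-→d26:-→d27:-→d28:-→d29:-→d30:-→d31:-→d32:H3  best=H3
  + 9.0.0.0/12 (H1) depth=12
  - 141.115.218.0/24 clear@24
  ? 9.14.32.253  path d0:H1→d1:-→d2:-→d3:-→d4:-→d5:-→d6:-→d7:-→d8:H2→d9:-→d10:-→d11:-→d12:H1→d13:-→d14:-→d15:-→d16:-→d17:-→d18:-→d19:-→d20:H0  best=H0
  ? 4.89.144.65  path d0:H1→d1:-→d2:-→d3:-→d4:-  best=H1
  ? 173.208.86.48  path d0:H1→d1:-→d2:H3→d3:-→d4:-→d5:-→d6:-→d7:-→d8:-→d9:-→d10:-→d11:-→d12:-→d13:-→d14:-→d15:-→d16:H3→d17:-→d18:-→d19:-→d20:-→d21:-→d22:-→d23:-→d24:-→d25:-→d26:-→d27:-→d28:H1  best=H1
  ? 9.6.210.97  path d0:H1→d1:-→d2:-→d3:-→d4:-→d5:-→d6:-→d7:-→d8:H2→d9:-→d10:-→d11:-→d12:H1  best=H1
  ? 237.12.171.253  path d0:H1→d1:-  best=H1
  - 25.160.0.0/11 clear@11
  ? 128.0.0.110  path d0:H1→d1:-→d2:H3→d3:-→d4:-  best=H3
  + 0.0.0.0/0 (H0) depth=0
  ? 128.143.128.177  path d0:H0→d1:-→d2:H3→d3:-→d4:-  best=H3
  ? 212.63.170.64  path d0:H0→d1:-  best=H0
  ? 173.208.55.96  path d0:H0→d1:-→d2:H3→d3:-→d4:-→d5:-→d6:-→d7:-→d8:-→d9:-→d10:-→d11:-→d12:-→d13:-→d14:-→d15:-→d16:H3→d17:-  best=H3

== LOOKUPS ==
["H3","H3","H0","H2","H1","H3","H0","H3","H3","H0","H1","H1","H1","H1","H3","H3","H0","H3"]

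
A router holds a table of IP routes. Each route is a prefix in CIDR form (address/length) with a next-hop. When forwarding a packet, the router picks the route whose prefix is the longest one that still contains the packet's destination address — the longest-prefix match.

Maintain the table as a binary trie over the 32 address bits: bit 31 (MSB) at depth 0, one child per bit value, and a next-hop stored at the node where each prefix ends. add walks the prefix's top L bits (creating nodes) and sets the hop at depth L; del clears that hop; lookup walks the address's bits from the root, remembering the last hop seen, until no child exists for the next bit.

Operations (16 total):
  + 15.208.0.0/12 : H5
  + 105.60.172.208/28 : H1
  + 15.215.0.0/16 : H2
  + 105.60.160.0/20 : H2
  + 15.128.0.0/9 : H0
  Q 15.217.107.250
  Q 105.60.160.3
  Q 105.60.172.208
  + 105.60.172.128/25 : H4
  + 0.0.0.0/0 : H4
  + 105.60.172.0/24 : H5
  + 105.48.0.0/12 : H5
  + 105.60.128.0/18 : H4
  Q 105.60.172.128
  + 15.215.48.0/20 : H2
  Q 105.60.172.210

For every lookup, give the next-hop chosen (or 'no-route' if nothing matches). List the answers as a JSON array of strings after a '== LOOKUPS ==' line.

Apply in order:
  + 15.208.0.0/12 (H5) depth=12
  + 105.60.172.208/28 (H1) depth=28
  + 15.215.0.0/16 (H2) depth=16
  + 105.60.160.0/20 (H2) depth=20
  + 15.128.0.0/9 (H0) depth=9
  ? 15.217.107.250  path d0:-→d1:-→d2:-→d3:-→d4:-→d5:-→d6:-→d7:-→d8:-→d9:H0→d10:-→d11:-→d12:H5  best=H5
  ? 105.60.160.3  path d0:-→d1:-→d2:-→d3:-→d4:-→d5:-→d6:-→d7:-→d8:-→d9:-→d10:-→d11:-→d12:-→d13:-→d14:-→d15:-→d16:-→d17:-→d18:-→d19:-→d20:H2  best=H2
  ? 105.60.172.208  path d0:-→d1:-→d2:-→d3:-→d4:-→d5:-→d6:-→d7:-→d8:-→d9:-→d10:-→d11:-→d12:-→d13:-→d14:-→d15:-→d16:-→d17:-→d18:-→d19:-→d20:H2→d21:-→d22:-→d23:-→d24:-→d25:-→d26:-→d27:-→d28:H1  best=H1
  + 105.60.172.128/25 (H4) depth=25
  + 0.0.0.0/0 (H4) depth=0
  + 105.60.172.0/24 (H5) depth=24
  + 105.48.0.0/12 (H5) depth=12
  + 105.60.128.0/18 (H4) depth=18
  ? 105.60.172.128  path d0:H4→d1:-→d2:-→d3:-→d4:-→d5:-→d6:-→d7:-→d8:-→d9:-→d10:-→d11:-→d12:H5→d13:-→d14:-→d15:-→d16:-→d17:-→d18:H4→d19:-→d20:H2→d21:-→d22:-→d23:-→d24:H5→d25:H4  best=H4
  + 15.215.48.0/20 (H2) depth=20
  ? 105.60.172.210  path d0:H4→d1:-→d2:-→d3:-→d4:-→d5:-→d6:-→d7:-→d8:-→d9:-→d10:-→d11:-→d12:H5→d13:-→d14:-→d15:-→d16:-→d17:-→d18:H4→d19:-→d20:H2→d21:-→d22:-→d23:-→d24:H5→d25:H4→d26:-→d27:-→d28:H1  best=H1

== LOOKUPS ==
["H5","H2","H1","H4","H1"]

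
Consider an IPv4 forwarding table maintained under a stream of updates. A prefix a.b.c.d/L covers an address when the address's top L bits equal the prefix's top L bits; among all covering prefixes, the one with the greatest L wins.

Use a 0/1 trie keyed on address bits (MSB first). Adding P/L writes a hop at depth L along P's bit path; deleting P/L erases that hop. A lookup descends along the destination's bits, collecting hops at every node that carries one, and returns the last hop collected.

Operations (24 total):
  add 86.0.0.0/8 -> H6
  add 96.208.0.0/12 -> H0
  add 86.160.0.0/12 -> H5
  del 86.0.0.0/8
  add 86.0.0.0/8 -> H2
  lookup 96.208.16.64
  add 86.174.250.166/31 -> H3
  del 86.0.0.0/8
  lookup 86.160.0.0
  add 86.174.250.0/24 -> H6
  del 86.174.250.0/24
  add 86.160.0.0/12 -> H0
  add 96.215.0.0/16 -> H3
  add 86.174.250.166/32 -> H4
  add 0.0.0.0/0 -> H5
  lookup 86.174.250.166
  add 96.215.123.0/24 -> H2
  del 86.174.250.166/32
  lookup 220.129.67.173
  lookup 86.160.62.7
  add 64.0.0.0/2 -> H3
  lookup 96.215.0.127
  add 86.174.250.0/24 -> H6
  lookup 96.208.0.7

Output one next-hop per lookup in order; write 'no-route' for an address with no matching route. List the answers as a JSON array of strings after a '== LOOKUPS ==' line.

Trace:
  + 86.0.0.0/8 (H6) depth=8
  + 96.208.0.0/12 (H0) depth=12
  + 86.160.0.0/12 (H5) depth=12
  - 86.0.0.0/8 clear@8
  + 86.0.0.0/8 (H2) depth=8
  lookup 96.208.16.64: bits 011000001101 walk d0:-→d1:-→d2:-→d3:-→d4:-→d5:-→d6:-→d7:-→d8:-→d9:-→d10:-→d11:-→d12:H0 -> H0
  + 86.174.250.166/31 (H3) depth=31
  - 86.0.0.0/8 clear@8
  lookup 86.160.0.0: bits 010101101010 walk d0:-→d1:-→d2:-→d3:-→d4:-→d5:-→d6:-→d7:-→d8:-→d9:-→d10:-→d11:-→d12:H5 -> H5
  + 86.174.250.0/24 (H6) depth=24
  - 86.174.250.0/24 clear@24
  + 86.160.0.0/12 (H0) depth=12
  + 96.215.0.0/16 (H3) depth=16
  + 86.174.250.166/32 (H4) depth=32
  + 0.0.0.0/0 (H5) depth=0
  lookup 86.174.250.166: bits 01010110101011101111101010100110 walk d0:H5→d1:-→d2:-→d3:-→d4:-→d5:-→d6:-→d7:-→d8:-→d9:-→d10:-→d11:-→d12:H0→d13:-→d14:-→d15:-→d16:-→d17:-→d18:-→d19:-→d20:-→d21:-→d22:-→d23:-→d24:-→d25:-→d26:-→d27:-→d28:-→d29:-→d30:-→d31:H3→d32:H4 -> H4
  + 96.215.123.0/24 (H2) depth=24
  - 86.174.250.166/32 clear@32
  lookup 220.129.67.173: bits ε walk d0:H5 -> H5
  lookup 86.160.62.7: bits 010101101010 walk d0:H5→d1:-→d2:-→d3:-→d4:-→d5:-→d6:-→d7:-→d8:-→d9:-→d10:-→d11:-→d12:H0 -> H0
  + 64.0.0.0/2 (H3) depth=2
  lookup 96.215.0.127: bits 01100000110101110 walk d0:H5→d1:-→d2:H3→d3:-→d4:-→d5:-→d6:-→d7:-→d8:-→d9:-→d10:-→d11:-→d12:H0→d13:-→d14:-→d15:-→d16:H3→d17:- -> H3
  + 86.174.250.0/24 (H6) depth=24
  lookup 96.208.0.7: bits 0110000011010 walk d0:H5→d1:-→d2:H3→d3:-→d4:-→d5:-→d6:-→d7:-→d8:-→d9:-→d10:-→d11:-→d12:H0→d13:- -> H0

== LOOKUPS ==
["H0","H5","H4","H5","H0","H3","H0"]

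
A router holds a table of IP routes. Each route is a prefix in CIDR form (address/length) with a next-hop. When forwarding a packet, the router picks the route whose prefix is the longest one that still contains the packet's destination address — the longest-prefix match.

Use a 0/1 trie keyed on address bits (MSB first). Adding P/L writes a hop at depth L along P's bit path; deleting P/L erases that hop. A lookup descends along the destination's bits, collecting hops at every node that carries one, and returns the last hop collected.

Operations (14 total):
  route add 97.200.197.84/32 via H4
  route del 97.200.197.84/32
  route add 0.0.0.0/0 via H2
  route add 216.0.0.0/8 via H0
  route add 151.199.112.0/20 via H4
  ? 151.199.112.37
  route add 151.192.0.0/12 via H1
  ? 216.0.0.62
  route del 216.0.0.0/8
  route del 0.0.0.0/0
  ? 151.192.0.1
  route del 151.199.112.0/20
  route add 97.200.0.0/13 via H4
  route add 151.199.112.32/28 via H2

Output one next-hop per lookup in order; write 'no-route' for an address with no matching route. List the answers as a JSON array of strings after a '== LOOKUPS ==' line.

Trace:
  + 97.200.197.84/32 (H4) depth=32
  - 97.200.197.84/32 clear@32
  + 0.0.0.0/0 (H2) depth=0
  + 216.0.0.0/8 (H0) depth=8
  + 151.199.112.0/20 (H4) depth=20
  lookup 151.199.112.37: bits 10010111110001110111 walk d0:H2→d1:-→d2:-→d3:-→d4:-→d5:-→d6:-→d7:-→d8:-→d9:-→d10:-→d11:-→d12:-→d13:-→d14:-→d15:-→d16:-→d17:-→d18:-→d19:-→d20:H4 -> H4
  + 151.192.0.0/12 (H1) depth=12
  lookup 216.0.0.62: bits 11011000 walk d0:H2→d1:-→d2:-→d3:-→d4:-→d5:-→d6:-→d7:-→d8:H0 -> H0
  - 216.0.0.0/8 clear@8
  - 0.0.0.0/0 clear@0
  lookup 151.192.0.1: bits 1001011111000 walk d0:-→d1:-→d2:-→d3:-→d4:-→d5:-→d6:-→d7:-→d8:-→d9:-→d10:-→d11:-→d12:H1→d13:- -> H1
  - 151.199.112.0/20 clear@20
  + 97.200.0.0/13 (H4) depth=13
  + 151.199.112.32/28 (H2) depth=28

== LOOKUPS ==
["H4","H0","H1"]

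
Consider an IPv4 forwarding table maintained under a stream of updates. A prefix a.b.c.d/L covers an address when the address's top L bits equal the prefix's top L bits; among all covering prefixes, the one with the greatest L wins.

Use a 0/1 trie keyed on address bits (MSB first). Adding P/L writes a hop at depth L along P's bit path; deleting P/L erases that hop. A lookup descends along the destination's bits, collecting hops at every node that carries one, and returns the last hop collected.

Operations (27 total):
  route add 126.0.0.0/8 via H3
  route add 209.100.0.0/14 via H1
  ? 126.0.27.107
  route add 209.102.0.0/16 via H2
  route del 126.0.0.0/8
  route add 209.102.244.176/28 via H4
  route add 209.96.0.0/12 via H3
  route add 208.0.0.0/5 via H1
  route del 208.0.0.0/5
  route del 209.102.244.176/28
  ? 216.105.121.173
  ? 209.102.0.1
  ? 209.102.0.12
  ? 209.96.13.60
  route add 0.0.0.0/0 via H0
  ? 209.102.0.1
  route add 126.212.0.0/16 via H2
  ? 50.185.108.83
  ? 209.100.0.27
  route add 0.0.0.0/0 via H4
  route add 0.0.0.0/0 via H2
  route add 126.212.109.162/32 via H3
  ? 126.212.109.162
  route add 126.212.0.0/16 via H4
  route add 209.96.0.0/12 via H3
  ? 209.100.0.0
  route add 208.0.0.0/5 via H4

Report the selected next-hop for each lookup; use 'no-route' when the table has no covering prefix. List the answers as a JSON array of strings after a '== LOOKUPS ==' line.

Process each operation:
  + 126.0.0.0/8 (H3) depth=8
  + 209.100.0.0/14 (H1) depth=14
  lookup 126.0.27.107: bits 01111110 walk d0:-→d1:-→d2:-→d3:-→d4:-→d5:-→d6:-→d7:-→d8:H3 -> H3
  + 209.102.0.0/16 (H2) depth=16
  del 126.0.0.0/8 (clear depth 8)
  + 209.102.244.176/28 (H4) depth=28
  + 209.96.0.0/12 (H3) depth=12
  + 208.0.0.0/5 (H1) depth=5
  del 208.0.0.0/5 (clear depth 5)
  del 209.102.244.176/28 (clear depth 28)
  lookup 216.105.121.173: bits 1101 walk d0:-→d1:-→d2:-→d3:-→d4:- -> no-route
  lookup 209.102.0.1: bits 1101000101100110 walk d0:-→d1:-→d2:-→d3:-→d4:-→d5:-→d6:-→d7:-→d8:-→d9:-→d10:-→d11:-→d12:H3→d13:-→d14:H1→d15:-→d16:H2 -> H2
  lookup 209.102.0.12: bits 1101000101100110 walk d0:-→d1:-→d2:-→d3:-→d4:-→d5:-→d6:-→d7:-→d8:-→d9:-→d10:-→d11:-→d12:H3→d13:-→d14:H1→d15:-→d16:H2 -> H2
  lookup 209.96.13.60: bits 1101000101100 walk d0:-→d1:-→d2:-→d3:-→d4:-→d5:-→d6:-→d7:-→d8:-→d9:-→d10:-→d11:-→d12:H3→d13:- -> H3
  + 0.0.0.0/0 (H0) depth=0
  lookup 209.102.0.1: bits 1101000101100110 walk d0:H0→d1:-→d2:-→d3:-→d4:-→d5:-→d6:-→d7:-→d8:-→d9:-→d10:-→d11:-→d12:H3→d13:-→d14:H1→d15:-→d16:H2 -> H2
  + 126.212.0.0/16 (H2) depth=16
  lookup 50.185.108.83: bits 0 walk d0:H0→d1:- -> H0
  lookup 209.100.0.27: bits 11010001011001 walk d0:H0→d1:-→d2:-→d3:-→d4:-→d5:-→d6:-→d7:-→d8:-→d9:-→d10:-→d11:-→d12:H3→d13:-→d14:H1 -> H1
  + 0.0.0.0/0 (H4) depth=0
  + 0.0.0.0/0 (H2) depth=0
  + 126.212.109.162/32 (H3) depth=32
  lookup 126.212.109.162: bits 01111110110101000110110110100010 walk d0:H2→d1:-→d2:-→d3:-→d4:-→d5:-→d6:-→d7:-→d8:-→d9:-→d10:-→d11:-→d12:-→d13:-→d14:-→d15:-→d16:H2→d17:-→d18:-→d19:-→d20:-→d21:-→d22:-→d23:-→d24:-→d25:-→d26:-→d27:-→d28:-→d29:-→d30:-→d31:-→d32:H3 -> H3
  + 126.212.0.0/16 (H4) depth=16
  + 209.96.0.0/12 (H3) depth=12
  lookup 209.100.0.0: bits 11010001011001 walk d0:H2→d1:-→d2:-→d3:-→d4:-→d5:-→d6:-→d7:-→d8:-→d9:-→d10:-→d11:-→d12:H3→d13:-→d14:H1 -> H1
  + 208.0.0.0/5 (H4) depth=5

== LOOKUPS ==
["H3","no-route","H2","H2","H3","H2","H0","H1","H3","H1"]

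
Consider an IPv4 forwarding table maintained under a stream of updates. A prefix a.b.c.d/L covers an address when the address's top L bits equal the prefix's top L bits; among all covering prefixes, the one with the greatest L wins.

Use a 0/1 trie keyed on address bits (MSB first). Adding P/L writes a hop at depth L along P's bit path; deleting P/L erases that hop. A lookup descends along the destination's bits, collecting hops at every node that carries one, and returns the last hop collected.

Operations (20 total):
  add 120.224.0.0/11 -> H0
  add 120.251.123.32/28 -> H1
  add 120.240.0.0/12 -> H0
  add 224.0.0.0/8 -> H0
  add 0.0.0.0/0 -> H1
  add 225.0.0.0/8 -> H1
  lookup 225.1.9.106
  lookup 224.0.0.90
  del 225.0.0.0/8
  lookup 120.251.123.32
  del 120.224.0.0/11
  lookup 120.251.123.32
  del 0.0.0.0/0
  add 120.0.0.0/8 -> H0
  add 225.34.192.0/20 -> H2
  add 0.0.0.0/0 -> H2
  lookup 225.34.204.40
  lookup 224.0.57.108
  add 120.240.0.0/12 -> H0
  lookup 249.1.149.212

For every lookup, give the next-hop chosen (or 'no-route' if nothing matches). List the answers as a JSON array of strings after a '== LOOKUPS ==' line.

Apply in order:
  + 120.224.0.0/11 (H0) depth=11
  + 120.251.123.32/28 (H1) depth=28
  + 120.240.0.0/12 (H0) depth=12
  + 224.0.0.0/8 (H0) depth=8
  + 0.0.0.0/0 (H1) depth=0
  + 225.0.0.0/8 (H1) depth=8
  Q 225.1.9.106: descend 11100001 ; hops seen [H1,H1] ; pick H1
  Q 224.0.0.90: descend 11100000 ; hops seen [H1,H0] ; pick H0
  - 225.0.0.0/8 clear@8
  Q 120.251.123.32: descend 0111100011111011011110110010 ; hops seen [H1,H0,H0,H1] ; pick H1
  - 120.224.0.0/11 clear@11
  Q 120.251.123.32: descend 0111100011111011011110110010 ; hops seen [H1,H0,H1] ; pick H1
  - 0.0.0.0/0 clear@0
  + 120.0.0.0/8 (H0) depth=8
  + 225.34.192.0/20 (H2) depth=20
  + 0.0.0.0/0 (H2) depth=0
  Q 225.34.204.40: descend 11100001001000101100 ; hops seen [H2,H2] ; pick H2
  Q 224.0.57.108: descend 11100000 ; hops seen [H2,H0] ; pick H0
  + 120.240.0.0/12 (H0) depth=12
  Q 249.1.149.212: descend 111 ; hops seen [H2] ; pick H2

== LOOKUPS ==
["H1","H0","H1","H1","H2","H0","H2"]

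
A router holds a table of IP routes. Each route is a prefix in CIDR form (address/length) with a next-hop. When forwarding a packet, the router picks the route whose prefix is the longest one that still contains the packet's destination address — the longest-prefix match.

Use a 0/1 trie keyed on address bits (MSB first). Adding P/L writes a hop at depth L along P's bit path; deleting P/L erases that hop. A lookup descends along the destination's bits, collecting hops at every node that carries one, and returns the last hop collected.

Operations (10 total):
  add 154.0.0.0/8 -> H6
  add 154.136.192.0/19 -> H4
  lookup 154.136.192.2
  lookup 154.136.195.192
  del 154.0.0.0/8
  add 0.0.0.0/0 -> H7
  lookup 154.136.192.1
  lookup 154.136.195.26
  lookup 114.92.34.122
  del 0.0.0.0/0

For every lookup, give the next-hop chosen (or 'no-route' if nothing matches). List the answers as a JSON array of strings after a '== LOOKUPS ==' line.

Process each operation:
  + 154.0.0.0/8 (H6) depth=8
  + 154.136.192.0/19 (H4) depth=19
  lookup 154.136.192.2: bits 1001101010001000110 walk d0:-→d1:-→d2:-→d3:-→d4:-→d5:-→d6:-→d7:-→d8:H6→d9:-→d10:-→d11:-→d12:-→d13:-→d14:-→d15:-→d16:-→d17:-→d18:-→d19:H4 -> H4
  lookup 154.136.195.192: bits 1001101010001000110 walk d0:-→d1:-→d2:-→d3:-→d4:-→d5:-→d6:-→d7:-→d8:H6→d9:-→d10:-→d11:-→d12:-→d13:-→d14:-→d15:-→d16:-→d17:-→d18:-→d19:H4 -> H4
  - 154.0.0.0/8 clear@8
  + 0.0.0.0/0 (H7) depth=0
  lookup 154.136.192.1: bits 1001101010001000110 walk d0:H7→d1:-→d2:-→d3:-→d4:-→d5:-→d6:-→d7:-→d8:-→d9:-→d10:-→d11:-→d12:-→d13:-→d14:-→d15:-→d16:-→d17:-→d18:-→d19:H4 -> H4
  lookup 154.136.195.26: bits 1001101010001000110 walk d0:H7→d1:-→d2:-→d3:-→d4:-→d5:-→d6:-→d7:-→d8:-→d9:-→d10:-→d11:-→d12:-→d13:-→d14:-→d15:-→d16:-→d17:-→d18:-→d19:H4 -> H4
  lookup 114.92.34.122: bits ε walk d0:H7 -> H7
  - 0.0.0.0/0 clear@0

== LOOKUPS ==
["H4","H4","H4","H4","H7"]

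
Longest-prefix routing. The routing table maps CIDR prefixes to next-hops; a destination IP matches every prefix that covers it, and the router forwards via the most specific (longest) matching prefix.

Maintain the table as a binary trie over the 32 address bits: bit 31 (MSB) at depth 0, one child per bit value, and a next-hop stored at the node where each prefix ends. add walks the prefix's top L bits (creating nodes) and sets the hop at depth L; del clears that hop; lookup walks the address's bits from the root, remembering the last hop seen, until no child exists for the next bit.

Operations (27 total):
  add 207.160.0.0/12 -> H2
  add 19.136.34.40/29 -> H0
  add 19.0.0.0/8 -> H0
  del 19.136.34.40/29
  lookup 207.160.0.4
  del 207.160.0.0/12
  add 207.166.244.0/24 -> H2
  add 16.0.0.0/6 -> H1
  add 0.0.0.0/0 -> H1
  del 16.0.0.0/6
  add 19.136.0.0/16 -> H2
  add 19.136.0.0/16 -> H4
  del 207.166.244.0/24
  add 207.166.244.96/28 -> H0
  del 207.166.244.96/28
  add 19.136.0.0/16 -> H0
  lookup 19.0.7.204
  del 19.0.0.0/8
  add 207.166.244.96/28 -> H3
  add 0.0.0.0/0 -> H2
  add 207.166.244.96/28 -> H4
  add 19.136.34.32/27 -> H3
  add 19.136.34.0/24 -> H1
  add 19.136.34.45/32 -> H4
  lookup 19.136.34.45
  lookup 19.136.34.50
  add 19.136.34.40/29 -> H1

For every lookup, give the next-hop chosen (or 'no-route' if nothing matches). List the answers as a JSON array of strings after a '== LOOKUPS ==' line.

Apply in order:
  add 207.160.0.0/12 -> H2 at depth 12
  add 19.136.34.40/29 -> H0 at depth 29
  add 19.0.0.0/8 -> H0 at depth 8
  - 19.136.34.40/29 clear@29
  lookup 207.160.0.4: bits 110011111010 walk d0:-→d1:-→d2:-→d3:-→d4:-→d5:-→d6:-→d7:-→d8:-→d9:-→d10:-→d11:-→d12:H2 -> H2
  - 207.160.0.0/12 clear@12
  add 207.166.244.0/24 -> H2 at depth 24
  add 16.0.0.0/6 -> H1 at depth 6
  add 0.0.0.0/0 -> H1 at depth 0
  - 16.0.0.0/6 clear@6
  add 19.136.0.0/16 -> H2 at depth 16
  add 19.136.0.0/16 -> H4 at depth 16
  - 207.166.244.0/24 clear@24
  add 207.166.244.96/28 -> H0 at depth 28
  - 207.166.244.96/28 clear@28
  add 19.136.0.0/16 -> H0 at depth 16
  lookup 19.0.7.204: bits 00010011 walk d0:H1→d1:-→d2:-→d3:-→d4:-→d5:-→d6:-→d7:-→d8:H0 -> H0
  - 19.0.0.0/8 clear@8
  add 207.166.244.96/28 -> H3 at depth 28
  add 0.0.0.0/0 -> H2 at depth 0
  add 207.166.244.96/28 -> H4 at depth 28
  add 19.136.34.32/27 -> H3 at depth 27
  add 19.136.34.0/24 -> H1 at depth 24
  add 19.136.34.45/32 -> H4 at depth 32
  lookup 19.136.34.45: bits 00010011100010000010001000101101 walk d0:H2→d1:-→d2:-→d3:-→d4:-→d5:-→d6:-→d7:-→d8:-→d9:-→d10:-→d11:-→d12:-→d13:-→d14:-→d15:-→d16:H0→d17:-→d18:-→d19:-→d20:-→d21:-→d22:-→d23:-→d24:H1→d25:-→d26:-→d27:H3→d28:-→d29:-→d30:-→d31:-→d32:H4 -> H4
  lookup 19.136.34.50: bits 000100111000100000100010001 walk d0:H2→d1:-→d2:-→d3:-→d4:-→d5:-→d6:-→d7:-→d8:-→d9:-→d10:-→d11:-→d12:-→d13:-→d14:-→d15:-→d16:H0→d17:-→d18:-→d19:-→d20:-→d21:-→d22:-→d23:-→d24:H1→d25:-→d26:-→d27:H3 -> H3
  add 19.136.34.40/29 -> H1 at depth 29

== LOOKUPS ==
["H2","H0","H4","H3"]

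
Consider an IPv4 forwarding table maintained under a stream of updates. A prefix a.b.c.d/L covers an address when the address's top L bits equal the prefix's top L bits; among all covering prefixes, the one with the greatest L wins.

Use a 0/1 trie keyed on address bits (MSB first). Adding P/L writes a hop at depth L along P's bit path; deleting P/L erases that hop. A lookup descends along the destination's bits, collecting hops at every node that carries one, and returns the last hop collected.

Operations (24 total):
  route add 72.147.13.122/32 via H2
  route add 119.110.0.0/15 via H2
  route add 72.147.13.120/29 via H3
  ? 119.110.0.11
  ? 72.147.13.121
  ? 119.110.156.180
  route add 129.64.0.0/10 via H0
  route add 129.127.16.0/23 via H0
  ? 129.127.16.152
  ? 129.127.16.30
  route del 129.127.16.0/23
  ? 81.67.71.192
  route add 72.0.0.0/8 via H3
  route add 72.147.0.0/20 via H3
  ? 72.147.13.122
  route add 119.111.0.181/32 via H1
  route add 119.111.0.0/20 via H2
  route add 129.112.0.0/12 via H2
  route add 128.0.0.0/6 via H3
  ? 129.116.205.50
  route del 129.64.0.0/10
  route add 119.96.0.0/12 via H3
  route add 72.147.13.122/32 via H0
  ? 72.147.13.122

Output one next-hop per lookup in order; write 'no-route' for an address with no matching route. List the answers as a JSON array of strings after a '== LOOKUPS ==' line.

Apply in order:
  + 72.147.13.122/32 (H2) depth=32
  + 119.110.0.0/15 (H2) depth=15
  + 72.147.13.120/29 (H3) depth=29
  ? 119.110.0.11  path d0:-→d1:-→d2:-→d3:-→d4:-→d5:-→d6:-→d7:-→d8:-→d9:-→d10:-→d11:-→d12:-→d13:-→d14:-→d15:H2  best=H2
  ? 72.147.13.121  path d0:-→d1:-→d2:-→d3:-→d4:-→d5:-→d6:-→d7:-→d8:-→d9:-→d10:-→d11:-→d12:-→d13:-→d14:-→d15:-→d16:-→d17:-→d18:-→d19:-→d20:-→d21:-→d22:-→d23:-→d24:-→d25:-→d26:-→d27:-→d28:-→d29:H3→d30:-  best=H3
  ? 119.110.156.180  path d0:-→d1:-→d2:-→d3:-→d4:-→d5:-→d6:-→d7:-→d8:-→d9:-→d10:-→d11:-→d12:-→d13:-→d14:-→d15:H2  best=H2
  + 129.64.0.0/10 (H0) depth=10
  + 129.127.16.0/23 (H0) depth=23
  ? 129.127.16.152  path d0:-→d1:-→d2:-→d3:-→d4:-→d5:-→d6:-→d7:-→d8:-→d9:-→d10:H0→d11:-→d12:-→d13:-→d14:-→d15:-→d16:-→d17:-→d18:-→d19:-→d20:-→d21:-→d22:-→d23:H0  best=H0
  ? 129.127.16.30  path d0:-→d1:-→d2:-→d3:-→d4:-→d5:-→d6:-→d7:-→d8:-→d9:-→d10:H0→d11:-→d12:-→d13:-→d14:-→d15:-→d16:-→d17:-→d18:-→d19:-→d20:-→d21:-→d22:-→d23:H0  best=H0
  del 129.127.16.0/23 (clear depth 23)
  ? 81.67.71.192  path d0:-→d1:-→d2:-→d3:-  best=no-route
  + 72.0.0.0/8 (H3) depth=8
  + 72.147.0.0/20 (H3) depth=20
  ? 72.147.13.122  path d0:-→d1:-→d2:-→d3:-→d4:-→d5:-→d6:-→d7:-→d8:H3→d9:-→d10:-→d11:-→d12:-→d13:-→d14:-→d15:-→d16:-→d17:-→d18:-→d19:-→d20:H3→d21:-→d22:-→d23:-→d24:-→d25:-→d26:-→d27:-→d28:-→d29:H3→d30:-→d31:-→d32:H2  best=H2
  + 119.111.0.181/32 (H1) depth=32
  + 119.111.0.0/20 (H2) depth=20
  + 129.112.0.0/12 (H2) depth=12
  + 128.0.0.0/6 (H3) depth=6
  ? 129.116.205.50  path d0:-→d1:-→d2:-→d3:-→d4:-→d5:-→d6:H3→d7:-→d8:-→d9:-→d10:H0→d11:-→d12:H2  best=H2
  del 129.64.0.0/10 (clear depth 10)
  + 119.96.0.0/12 (H3) depth=12
  + 72.147.13.122/32 (H0) depth=32
  ? 72.147.13.122  path d0:-→d1:-→d2:-→d3:-→d4:-→d5:-→d6:-→d7:-→d8:H3→d9:-→d10:-→d11:-→d12:-→d13:-→d14:-→d15:-→d16:-→d17:-→d18:-→d19:-→d20:H3→d21:-→d22:-→d23:-→d24:-→d25:-→d26:-→d27:-→d28:-→d29:H3→d30:-→d31:-→d32:H0  best=H0

== LOOKUPS ==
["H2","H3","H2","H0","H0","no-route","H2","H2","H0"]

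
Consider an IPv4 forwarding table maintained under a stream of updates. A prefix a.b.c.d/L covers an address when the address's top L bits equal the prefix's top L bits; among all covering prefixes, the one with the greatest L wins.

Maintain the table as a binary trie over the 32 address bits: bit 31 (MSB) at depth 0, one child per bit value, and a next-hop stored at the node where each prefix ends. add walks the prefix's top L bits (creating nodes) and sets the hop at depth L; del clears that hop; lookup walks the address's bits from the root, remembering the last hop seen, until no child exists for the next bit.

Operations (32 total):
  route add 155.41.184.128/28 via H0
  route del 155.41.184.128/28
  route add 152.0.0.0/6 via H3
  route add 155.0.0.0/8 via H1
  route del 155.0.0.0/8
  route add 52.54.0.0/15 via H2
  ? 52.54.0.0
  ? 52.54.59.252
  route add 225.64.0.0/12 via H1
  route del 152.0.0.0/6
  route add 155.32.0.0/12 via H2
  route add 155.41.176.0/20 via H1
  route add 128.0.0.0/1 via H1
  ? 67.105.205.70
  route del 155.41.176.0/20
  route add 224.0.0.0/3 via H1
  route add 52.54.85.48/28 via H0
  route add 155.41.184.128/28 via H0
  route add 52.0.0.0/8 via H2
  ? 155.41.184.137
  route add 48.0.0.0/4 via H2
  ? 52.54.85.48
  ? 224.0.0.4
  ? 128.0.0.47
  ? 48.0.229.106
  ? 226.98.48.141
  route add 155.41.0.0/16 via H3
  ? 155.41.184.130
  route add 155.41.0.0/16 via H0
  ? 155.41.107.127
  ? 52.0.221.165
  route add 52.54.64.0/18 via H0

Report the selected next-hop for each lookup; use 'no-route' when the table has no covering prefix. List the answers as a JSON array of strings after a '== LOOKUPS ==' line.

Process each operation:
  + 155.41.184.128/28 (H0) depth=28
  del 155.41.184.128/28 (clear depth 28)
  + 152.0.0.0/6 (H3) depth=6
  + 155.0.0.0/8 (H1) depth=8
  del 155.0.0.0/8 (clear depth 8)
  + 52.54.0.0/15 (H2) depth=15
  ? 52.54.0.0  path d0:-→d1:-→d2:-→d3:-→d4:-→d5:-→d6:-→d7:-→d8:-→d9:-→d10:-→d11:-→d12:-→d13:-→d14:-→d15:H2  best=H2
  ? 52.54.59.252  path d0:-→d1:-→d2:-→d3:-→d4:-→d5:-→d6:-→d7:-→d8:-→d9:-→d10:-→d11:-→d12:-→d13:-→d14:-→d15:H2  best=H2
  + 225.64.0.0/12 (H1) depth=12
  del 152.0.0.0/6 (clear depth 6)
  + 155.32.0.0/12 (H2) depth=12
  + 155.41.176.0/20 (H1) depth=20
  + 128.0.0.0/1 (H1) depth=1
  ? 67.105.205.70  path d0:-→d1:-  best=no-route
  del 155.41.176.0/20 (clear depth 20)
  + 224.0.0.0/3 (H1) depth=3
  + 52.54.85.48/28 (H0) depth=28
  + 155.41.184.128/28 (H0) depth=28
  + 52.0.0.0/8 (H2) depth=8
  ? 155.41.184.137  path d0:-→d1:H1→d2:-→d3:-→d4:-→d5:-→d6:-→d7:-→d8:-→d9:-→d10:-→d11:-→d12:H2→d13:-→d14:-→d15:-→d16:-→d17:-→d18:-→d19:-→d20:-→d21:-→d22:-→d23:-→d24:-→d25:-→d26:-→d27:-→d28:H0  best=H0
  + 48.0.0.0/4 (H2) depth=4
  ? 52.54.85.48  path d0:-→d1:-→d2:-→d3:-→d4:H2→d5:-→d6:-→d7:-→d8:H2→d9:-→d10:-→d11:-→d12:-→d13:-→d14:-→d15:H2→d16:-→d17:-→d18:-→d19:-→d20:-→d21:-→d22:-→d23:-→d24:-→d25:-→d26:-→d27:-→d28:H0  best=H0
  ? 224.0.0.4  path d0:-→d1:H1→d2:-→d3:H1→d4:-→d5:-→d6:-→d7:-  best=H1
  ? 128.0.0.47  path d0:-→d1:H1→d2:-→d3:-  best=H1
  ? 48.0.229.106  path d0:-→d1:-→d2:-→d3:-→d4:H2→d5:-  best=H2
  ? 226.98.48.141  path d0:-→d1:H1→d2:-→d3:H1→d4:-→d5:-→d6:-  best=H1
  + 155.41.0.0/16 (H3) depth=16
  ? 155.41.184.130  path d0:-→d1:H1→d2:-→d3:-→d4:-→d5:-→d6:-→d7:-→d8:-→d9:-→d10:-→d11:-→d12:H2→d13:-→d14:-→d15:-→d16:H3→d17:-→d18:-→d19:-→d20:-→d21:-→d22:-→d23:-→d24:-→d25:-→d26:-→d27:-→d28:H0  best=H0
  + 155.41.0.0/16 (H0) depth=16
  ? 155.41.107.127  path d0:-→d1:H1→d2:-→d3:-→d4:-→d5:-→d6:-→d7:-→d8:-→d9:-→d10:-→d11:-→d12:H2→d13:-→d14:-→d15:-→d16:H0  best=H0
  ? 52.0.221.165  path d0:-→d1:-→d2:-→d3:-→d4:H2→d5:-→d6:-→d7:-→d8:H2→d9:-→d10:-  best=H2
  + 52.54.64.0/18 (H0) depth=18

== LOOKUPS ==
["H2","H2","no-route","H0","H0","H1","H1","H2","H1","H0","H0","H2"]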